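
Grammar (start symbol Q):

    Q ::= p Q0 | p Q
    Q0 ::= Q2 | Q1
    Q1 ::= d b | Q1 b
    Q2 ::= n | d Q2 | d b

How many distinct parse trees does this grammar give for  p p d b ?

Parse trees for p p d b:
  [Q p [Q p [Q0 [Q2 d b]]]]
  [Q p [Q p [Q0 [Q1 d b]]]]

2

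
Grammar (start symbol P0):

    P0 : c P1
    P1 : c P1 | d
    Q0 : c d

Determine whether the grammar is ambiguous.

Only P0, P1 are reachable from P0; ignoring the rest: Restricted to the reachable nonterminals, every rule has the form A → t or A → t B, and no two rules for the same A share a first terminal. The grammar encodes a DFA — one run per string.

Unambiguous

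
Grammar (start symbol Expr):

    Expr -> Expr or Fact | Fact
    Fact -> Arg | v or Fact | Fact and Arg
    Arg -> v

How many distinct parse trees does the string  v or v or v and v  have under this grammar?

7

Parse trees for v or v or v and v:
  [Expr [Expr [Fact [Arg v]]] or [Fact v or [Fact [Fact [Arg v]] and [Arg v]]]]
  [Expr [Expr [Fact [Arg v]]] or [Fact [Fact v or [Fact [Arg v]]] and [Arg v]]]
  [Expr [Expr [Expr [Fact [Arg v]]] or [Fact [Arg v]]] or [Fact [Fact [Arg v]] and [Arg v]]]
  [Expr [Expr [Fact v or [Fact [Arg v]]]] or [Fact [Fact [Arg v]] and [Arg v]]]
  [Expr [Fact v or [Fact v or [Fact [Fact [Arg v]] and [Arg v]]]]]
  [Expr [Fact v or [Fact [Fact v or [Fact [Arg v]]] and [Arg v]]]]
  [Expr [Fact [Fact v or [Fact v or [Fact [Arg v]]]] and [Arg v]]]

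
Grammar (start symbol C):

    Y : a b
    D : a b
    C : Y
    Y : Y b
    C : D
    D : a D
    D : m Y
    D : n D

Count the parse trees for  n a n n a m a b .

1

Parse trees for n a n n a m a b:
  [C [D n [D a [D n [D n [D a [D m [Y a b]]]]]]]]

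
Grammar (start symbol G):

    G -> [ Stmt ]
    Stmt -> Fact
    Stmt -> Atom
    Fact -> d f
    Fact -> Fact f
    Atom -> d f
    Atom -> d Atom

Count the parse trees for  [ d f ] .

2

Parse trees for [ d f ]:
  [G [ [Stmt [Fact d f]] ]]
  [G [ [Stmt [Atom d f]] ]]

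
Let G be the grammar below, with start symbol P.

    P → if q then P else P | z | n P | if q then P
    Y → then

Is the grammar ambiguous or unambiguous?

Ambiguous

Witness: if q then if q then z else z

Derivation 1: P ⇒ if q then P else P ⇒ if q then if q then P else P ⇒ if q then if q then z else P ⇒ if q then if q then z else z
Derivation 2: P ⇒ if q then P ⇒ if q then if q then P else P ⇒ if q then if q then z else P ⇒ if q then if q then z else z

Two distinct leftmost derivations for the same string.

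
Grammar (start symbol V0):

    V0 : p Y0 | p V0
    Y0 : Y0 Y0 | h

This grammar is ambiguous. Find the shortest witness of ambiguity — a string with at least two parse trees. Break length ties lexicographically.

length 2: no string has ≥2 trees
length 3: no string has ≥2 trees
length 4: p h h h has 2 parse trees

Two derivations of p h h h:
  V0 ⇒ p Y0 ⇒ p Y0 Y0 ⇒ p Y0 Y0 Y0 ⇒ p h Y0 Y0 ⇒ p h h Y0 ⇒ p h h h
  V0 ⇒ p Y0 ⇒ p Y0 Y0 ⇒ p h Y0 ⇒ p h Y0 Y0 ⇒ p h h Y0 ⇒ p h h h

p h h h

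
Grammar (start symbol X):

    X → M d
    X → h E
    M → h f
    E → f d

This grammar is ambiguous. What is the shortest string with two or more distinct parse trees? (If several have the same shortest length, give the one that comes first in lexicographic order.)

h f d

length 3: h f d has 2 parse trees

Two derivations of h f d:
  X ⇒ M d ⇒ h f d
  X ⇒ h E ⇒ h f d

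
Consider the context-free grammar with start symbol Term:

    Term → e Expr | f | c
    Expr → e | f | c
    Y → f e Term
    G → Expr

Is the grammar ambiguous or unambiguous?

Unambiguous

(Y, G are unreachable from Term, so their rules don't affect L(Term).) Restricted to the reachable nonterminals, every rule has the form A → t or A → t B, and no two rules for the same A share a first terminal. The grammar encodes a DFA — one run per string.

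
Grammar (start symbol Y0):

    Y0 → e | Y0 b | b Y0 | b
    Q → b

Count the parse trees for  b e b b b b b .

6

Parse trees for b e b b b b b:
  [Y0 [Y0 [Y0 [Y0 [Y0 [Y0 b [Y0 e]] b] b] b] b] b]
  [Y0 [Y0 [Y0 [Y0 [Y0 b [Y0 [Y0 e] b]] b] b] b] b]
  [Y0 [Y0 [Y0 [Y0 b [Y0 [Y0 [Y0 e] b] b]] b] b] b]
  [Y0 [Y0 [Y0 b [Y0 [Y0 [Y0 [Y0 e] b] b] b]] b] b]
  [Y0 [Y0 b [Y0 [Y0 [Y0 [Y0 [Y0 e] b] b] b] b]] b]
  [Y0 b [Y0 [Y0 [Y0 [Y0 [Y0 [Y0 e] b] b] b] b] b]]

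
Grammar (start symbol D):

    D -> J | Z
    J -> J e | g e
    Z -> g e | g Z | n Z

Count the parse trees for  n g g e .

Parse trees for n g g e:
  [D [Z n [Z g [Z g e]]]]

1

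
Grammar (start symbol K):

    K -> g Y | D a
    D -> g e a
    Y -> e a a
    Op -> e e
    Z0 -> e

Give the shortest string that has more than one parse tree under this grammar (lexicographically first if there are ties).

g e a a

length 4: g e a a has 2 parse trees

Two derivations of g e a a:
  K ⇒ g Y ⇒ g e a a
  K ⇒ D a ⇒ g e a a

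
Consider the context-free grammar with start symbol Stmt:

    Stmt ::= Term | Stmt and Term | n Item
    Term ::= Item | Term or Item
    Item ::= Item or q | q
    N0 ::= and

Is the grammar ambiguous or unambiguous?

Witness: q or q

Derivation 1: Stmt ⇒ Term ⇒ Item ⇒ Item or q ⇒ q or q
Derivation 2: Stmt ⇒ Term ⇒ Term or Item ⇒ Item or Item ⇒ q or Item ⇒ q or q

Two distinct leftmost derivations for the same string.

Ambiguous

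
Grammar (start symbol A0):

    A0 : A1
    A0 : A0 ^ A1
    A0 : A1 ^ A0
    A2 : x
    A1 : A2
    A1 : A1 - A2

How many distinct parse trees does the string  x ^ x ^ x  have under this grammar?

Parse trees for x ^ x ^ x:
  [A0 [A0 [A0 [A1 [A2 x]]] ^ [A1 [A2 x]]] ^ [A1 [A2 x]]]
  [A0 [A0 [A1 [A2 x]] ^ [A0 [A1 [A2 x]]]] ^ [A1 [A2 x]]]
  [A0 [A1 [A2 x]] ^ [A0 [A0 [A1 [A2 x]]] ^ [A1 [A2 x]]]]
  [A0 [A1 [A2 x]] ^ [A0 [A1 [A2 x]] ^ [A0 [A1 [A2 x]]]]]

4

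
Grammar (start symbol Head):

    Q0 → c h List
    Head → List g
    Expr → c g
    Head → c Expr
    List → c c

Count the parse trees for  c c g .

Parse trees for c c g:
  [Head [List c c] g]
  [Head c [Expr c g]]

2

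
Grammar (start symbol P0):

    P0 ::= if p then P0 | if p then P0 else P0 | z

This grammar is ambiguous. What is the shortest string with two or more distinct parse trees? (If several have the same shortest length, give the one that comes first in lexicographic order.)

if p then if p then z else z

length 1: no string has ≥2 trees
length 4: no string has ≥2 trees
length 6: no string has ≥2 trees
length 7: no string has ≥2 trees
length 9: if p then if p then z else z has 2 parse trees

Two derivations of if p then if p then z else z:
  P0 ⇒ if p then P0 ⇒ if p then if p then P0 else P0 ⇒ if p then if p then z else P0 ⇒ if p then if p then z else z
  P0 ⇒ if p then P0 else P0 ⇒ if p then if p then P0 else P0 ⇒ if p then if p then z else P0 ⇒ if p then if p then z else z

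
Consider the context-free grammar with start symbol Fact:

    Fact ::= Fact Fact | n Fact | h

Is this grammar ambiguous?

Witness: h h h

Derivation 1: Fact ⇒ Fact Fact ⇒ Fact Fact Fact ⇒ h Fact Fact ⇒ h h Fact ⇒ h h h
Derivation 2: Fact ⇒ Fact Fact ⇒ h Fact ⇒ h Fact Fact ⇒ h h Fact ⇒ h h h

Two distinct leftmost derivations for the same string.

Ambiguous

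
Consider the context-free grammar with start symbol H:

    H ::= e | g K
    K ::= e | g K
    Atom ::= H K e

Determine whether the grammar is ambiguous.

Unambiguous

(Atom is unreachable from H, so its rules don't affect L(H).) Each reachable nonterminal has at most one production per leading terminal, and all productions are right-linear; the derivation is determined token-by-token.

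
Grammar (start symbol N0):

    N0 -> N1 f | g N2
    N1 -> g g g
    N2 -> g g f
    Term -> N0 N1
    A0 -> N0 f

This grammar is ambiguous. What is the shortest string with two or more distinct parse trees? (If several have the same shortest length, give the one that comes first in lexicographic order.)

length 4: g g g f has 2 parse trees

Two derivations of g g g f:
  N0 ⇒ N1 f ⇒ g g g f
  N0 ⇒ g N2 ⇒ g g g f

g g g f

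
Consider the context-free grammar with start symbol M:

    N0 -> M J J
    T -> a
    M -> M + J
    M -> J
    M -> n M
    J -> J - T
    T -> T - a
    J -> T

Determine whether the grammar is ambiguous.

Witness: a - a

Derivation 1: M ⇒ J ⇒ J - T ⇒ T - T ⇒ a - T ⇒ a - a
Derivation 2: M ⇒ J ⇒ T ⇒ T - a ⇒ a - a

Two distinct leftmost derivations for the same string.

Ambiguous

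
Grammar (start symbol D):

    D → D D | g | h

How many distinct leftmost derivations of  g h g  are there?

2

Parse trees for g h g:
  [D [D g] [D [D h] [D g]]]
  [D [D [D g] [D h]] [D g]]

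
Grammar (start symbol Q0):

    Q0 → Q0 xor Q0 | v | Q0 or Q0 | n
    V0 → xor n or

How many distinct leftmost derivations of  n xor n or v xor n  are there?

Parse trees for n xor n or v xor n:
  [Q0 [Q0 n] xor [Q0 [Q0 [Q0 n] or [Q0 v]] xor [Q0 n]]]
  [Q0 [Q0 n] xor [Q0 [Q0 n] or [Q0 [Q0 v] xor [Q0 n]]]]
  [Q0 [Q0 [Q0 n] xor [Q0 [Q0 n] or [Q0 v]]] xor [Q0 n]]
  [Q0 [Q0 [Q0 [Q0 n] xor [Q0 n]] or [Q0 v]] xor [Q0 n]]
  [Q0 [Q0 [Q0 n] xor [Q0 n]] or [Q0 [Q0 v] xor [Q0 n]]]

5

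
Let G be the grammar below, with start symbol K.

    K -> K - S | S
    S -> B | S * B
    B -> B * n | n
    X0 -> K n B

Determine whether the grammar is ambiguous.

Witness: n * n

Derivation 1: K ⇒ S ⇒ B ⇒ B * n ⇒ n * n
Derivation 2: K ⇒ S ⇒ S * B ⇒ B * B ⇒ n * B ⇒ n * n

Two distinct leftmost derivations for the same string.

Ambiguous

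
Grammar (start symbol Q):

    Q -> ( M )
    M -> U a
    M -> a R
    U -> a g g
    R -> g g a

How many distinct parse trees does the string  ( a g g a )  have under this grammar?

2

Parse trees for ( a g g a ):
  [Q ( [M [U a g g] a] )]
  [Q ( [M a [R g g a]] )]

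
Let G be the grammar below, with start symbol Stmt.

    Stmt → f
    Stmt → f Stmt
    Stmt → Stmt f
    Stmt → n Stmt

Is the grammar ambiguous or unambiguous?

Ambiguous

Witness: f f

Derivation 1: Stmt ⇒ f Stmt ⇒ f f
Derivation 2: Stmt ⇒ Stmt f ⇒ f f

Two distinct leftmost derivations for the same string.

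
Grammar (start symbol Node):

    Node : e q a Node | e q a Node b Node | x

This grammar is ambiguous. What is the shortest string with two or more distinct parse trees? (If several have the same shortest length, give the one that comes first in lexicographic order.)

length 1: no string has ≥2 trees
length 4: no string has ≥2 trees
length 6: no string has ≥2 trees
length 7: no string has ≥2 trees
length 9: e q a e q a x b x has 2 parse trees

Two derivations of e q a e q a x b x:
  Node ⇒ e q a Node ⇒ e q a e q a Node b Node ⇒ e q a e q a x b Node ⇒ e q a e q a x b x
  Node ⇒ e q a Node b Node ⇒ e q a e q a Node b Node ⇒ e q a e q a x b Node ⇒ e q a e q a x b x

e q a e q a x b x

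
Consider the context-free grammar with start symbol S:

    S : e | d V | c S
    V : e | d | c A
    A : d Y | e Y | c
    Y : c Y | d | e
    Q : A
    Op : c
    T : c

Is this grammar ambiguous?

(Q, Op, T are unreachable from S, so their rules don't affect L(S).) The reachable rules are right-linear with at most one rule per (nonterminal, next-terminal) pair. Each input token forces the next rule, so parsing is deterministic.

Unambiguous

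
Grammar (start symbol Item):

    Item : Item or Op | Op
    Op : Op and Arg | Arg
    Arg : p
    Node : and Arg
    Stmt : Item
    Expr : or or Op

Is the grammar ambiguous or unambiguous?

Only Item, Op, Arg are reachable from Item; ignoring the rest: The grammar is stratified — Item handles 'or' (left-recursive), Op handles 'and', Arg atoms. Each operator has a fixed associativity and precedence level, so every string has one parse.

Unambiguous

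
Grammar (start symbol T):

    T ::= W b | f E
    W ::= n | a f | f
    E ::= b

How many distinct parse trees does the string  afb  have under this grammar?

Parse trees for afb:
  [T [W a f] b]

1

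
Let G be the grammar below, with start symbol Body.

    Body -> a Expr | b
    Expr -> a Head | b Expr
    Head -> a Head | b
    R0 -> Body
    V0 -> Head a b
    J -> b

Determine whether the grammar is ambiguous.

Unambiguous

(R0, V0, J are unreachable from Body, so their rules don't affect L(Body).) The reachable rules are right-linear with at most one rule per (nonterminal, next-terminal) pair. Each input token forces the next rule, so parsing is deterministic.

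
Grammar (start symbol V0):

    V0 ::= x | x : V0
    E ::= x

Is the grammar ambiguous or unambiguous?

Unambiguous

(E is unreachable from V0, so its rules don't affect L(V0).) Right-recursive list with a separator: after each atom, whether the separator follows determines the rule. One parse per string.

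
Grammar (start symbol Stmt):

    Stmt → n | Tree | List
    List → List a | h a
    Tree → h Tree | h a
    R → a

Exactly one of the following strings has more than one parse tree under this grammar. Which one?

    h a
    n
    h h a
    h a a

h a: 2 trees
n: 1 tree
h h a: 1 tree
h a a: 1 tree

h a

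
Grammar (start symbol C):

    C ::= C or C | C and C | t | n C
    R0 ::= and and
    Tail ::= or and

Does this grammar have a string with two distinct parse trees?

Witness: n t and t

Derivation 1: C ⇒ C and C ⇒ n C and C ⇒ n t and C ⇒ n t and t
Derivation 2: C ⇒ n C ⇒ n C and C ⇒ n t and C ⇒ n t and t

Two distinct leftmost derivations for the same string.

Ambiguous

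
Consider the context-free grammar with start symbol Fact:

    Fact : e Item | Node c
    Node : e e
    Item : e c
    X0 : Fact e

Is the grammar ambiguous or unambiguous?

Ambiguous

Witness: e e c

Derivation 1: Fact ⇒ e Item ⇒ e e c
Derivation 2: Fact ⇒ Node c ⇒ e e c

Two distinct leftmost derivations for the same string.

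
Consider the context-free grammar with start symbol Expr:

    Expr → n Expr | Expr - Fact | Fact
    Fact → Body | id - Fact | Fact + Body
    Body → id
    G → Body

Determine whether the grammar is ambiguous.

Witness: id - id

Derivation 1: Expr ⇒ Expr - Fact ⇒ Fact - Fact ⇒ Body - Fact ⇒ id - Fact ⇒ id - Body ⇒ id - id
Derivation 2: Expr ⇒ Fact ⇒ id - Fact ⇒ id - Body ⇒ id - id

Two distinct leftmost derivations for the same string.

Ambiguous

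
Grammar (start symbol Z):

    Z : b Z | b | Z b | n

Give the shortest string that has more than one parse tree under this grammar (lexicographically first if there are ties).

b b

length 1: no string has ≥2 trees
length 2: b b has 2 parse trees

Two derivations of b b:
  Z ⇒ b Z ⇒ b b
  Z ⇒ Z b ⇒ b b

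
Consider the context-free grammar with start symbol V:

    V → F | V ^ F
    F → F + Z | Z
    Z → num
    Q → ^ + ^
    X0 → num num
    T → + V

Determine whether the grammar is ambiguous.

(Q, X0, T are unreachable from V, so their rules don't affect L(V).) The grammar is stratified — V handles '^' (left-recursive), F handles '+', Z atoms. Each operator has a fixed associativity and precedence level, so every string has one parse.

Unambiguous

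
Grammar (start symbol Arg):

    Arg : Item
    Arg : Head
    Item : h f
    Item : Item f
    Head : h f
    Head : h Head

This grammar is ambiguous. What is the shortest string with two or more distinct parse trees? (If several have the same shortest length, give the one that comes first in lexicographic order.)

length 2: h f has 2 parse trees

Two derivations of h f:
  Arg ⇒ Item ⇒ h f
  Arg ⇒ Head ⇒ h f

h f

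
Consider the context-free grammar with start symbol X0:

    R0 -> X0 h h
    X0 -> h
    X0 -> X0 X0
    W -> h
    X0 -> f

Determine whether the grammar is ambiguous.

Witness: f f f

Derivation 1: X0 ⇒ X0 X0 ⇒ X0 X0 X0 ⇒ f X0 X0 ⇒ f f X0 ⇒ f f f
Derivation 2: X0 ⇒ X0 X0 ⇒ f X0 ⇒ f X0 X0 ⇒ f f X0 ⇒ f f f

Two distinct leftmost derivations for the same string.

Ambiguous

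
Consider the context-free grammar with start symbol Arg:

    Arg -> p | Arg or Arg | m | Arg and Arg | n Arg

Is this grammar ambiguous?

Witness: n m and m

Derivation 1: Arg ⇒ Arg and Arg ⇒ n Arg and Arg ⇒ n m and Arg ⇒ n m and m
Derivation 2: Arg ⇒ n Arg ⇒ n Arg and Arg ⇒ n m and Arg ⇒ n m and m

Two distinct leftmost derivations for the same string.

Ambiguous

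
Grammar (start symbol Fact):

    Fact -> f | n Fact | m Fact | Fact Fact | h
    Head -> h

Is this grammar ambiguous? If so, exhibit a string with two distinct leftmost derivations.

Ambiguous

Witness: f f f

Derivation 1: Fact ⇒ Fact Fact ⇒ f Fact ⇒ f Fact Fact ⇒ f f Fact ⇒ f f f
Derivation 2: Fact ⇒ Fact Fact ⇒ Fact Fact Fact ⇒ f Fact Fact ⇒ f f Fact ⇒ f f f

Two distinct leftmost derivations for the same string.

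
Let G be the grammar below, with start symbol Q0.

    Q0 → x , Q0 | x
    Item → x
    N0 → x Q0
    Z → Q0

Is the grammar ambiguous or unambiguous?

Unambiguous

Only Q0 is reachable from Q0; ignoring the rest: The reachable grammar is A → atom sep A | atom. Each atom is followed by either the separator (recurse) or end-of-string (stop) — no choice point.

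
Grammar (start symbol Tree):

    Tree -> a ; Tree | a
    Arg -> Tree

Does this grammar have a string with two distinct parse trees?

Unambiguous

Only Tree is reachable from Tree; ignoring the rest: The reachable grammar is A → atom sep A | atom. Each atom is followed by either the separator (recurse) or end-of-string (stop) — no choice point.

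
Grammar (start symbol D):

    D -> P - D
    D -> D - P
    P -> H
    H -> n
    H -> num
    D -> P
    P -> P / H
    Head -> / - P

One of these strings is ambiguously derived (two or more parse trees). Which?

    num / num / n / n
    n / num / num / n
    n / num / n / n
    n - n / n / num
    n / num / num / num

num / num / n / n: 1 tree
n / num / num / n: 1 tree
n / num / n / n: 1 tree
n - n / n / num: 2 trees
n / num / num / num: 1 tree

n - n / n / num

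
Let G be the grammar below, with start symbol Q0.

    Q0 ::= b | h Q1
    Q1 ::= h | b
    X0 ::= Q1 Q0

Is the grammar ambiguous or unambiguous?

(X0 is unreachable from Q0, so its rules don't affect L(Q0).) Each reachable nonterminal has at most one production per leading terminal, and all productions are right-linear; the derivation is determined token-by-token.

Unambiguous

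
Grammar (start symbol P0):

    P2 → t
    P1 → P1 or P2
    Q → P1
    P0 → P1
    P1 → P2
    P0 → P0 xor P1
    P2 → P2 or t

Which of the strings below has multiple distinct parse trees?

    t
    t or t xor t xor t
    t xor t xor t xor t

t: 1 tree
t or t xor t xor t: 2 trees
t xor t xor t xor t: 1 tree

t or t xor t xor t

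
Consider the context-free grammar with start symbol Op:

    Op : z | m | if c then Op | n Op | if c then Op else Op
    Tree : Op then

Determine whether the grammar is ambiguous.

Witness: if c then if c then m else m

Derivation 1: Op ⇒ if c then Op ⇒ if c then if c then Op else Op ⇒ if c then if c then m else Op ⇒ if c then if c then m else m
Derivation 2: Op ⇒ if c then Op else Op ⇒ if c then if c then Op else Op ⇒ if c then if c then m else Op ⇒ if c then if c then m else m

Two distinct leftmost derivations for the same string.

Ambiguous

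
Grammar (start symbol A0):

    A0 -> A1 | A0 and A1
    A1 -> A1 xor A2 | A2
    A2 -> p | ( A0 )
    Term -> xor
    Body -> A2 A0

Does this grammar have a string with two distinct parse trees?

Only A0, A1, A2 are reachable from A0; ignoring the rest: The grammar is stratified — A0 handles 'and' (left-recursive), A1 handles 'xor', A2 atoms. Each operator has a fixed associativity and precedence level, so every string has one parse.

Unambiguous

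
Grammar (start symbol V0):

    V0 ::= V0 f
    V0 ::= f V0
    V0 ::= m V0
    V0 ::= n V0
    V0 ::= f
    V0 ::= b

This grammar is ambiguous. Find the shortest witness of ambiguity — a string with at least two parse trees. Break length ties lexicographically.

f f

length 1: no string has ≥2 trees
length 2: f f has 2 parse trees

Two derivations of f f:
  V0 ⇒ V0 f ⇒ f f
  V0 ⇒ f V0 ⇒ f f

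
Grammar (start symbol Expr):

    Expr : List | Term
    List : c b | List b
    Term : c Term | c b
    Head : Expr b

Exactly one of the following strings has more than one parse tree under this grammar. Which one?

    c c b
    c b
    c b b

c b

c c b: 1 tree
c b: 2 trees
c b b: 1 tree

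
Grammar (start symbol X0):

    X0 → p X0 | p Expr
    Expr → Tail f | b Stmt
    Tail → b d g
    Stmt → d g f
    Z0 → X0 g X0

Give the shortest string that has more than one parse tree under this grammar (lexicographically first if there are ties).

length 5: p b d g f has 2 parse trees

Two derivations of p b d g f:
  X0 ⇒ p Expr ⇒ p Tail f ⇒ p b d g f
  X0 ⇒ p Expr ⇒ p b Stmt ⇒ p b d g f

p b d g f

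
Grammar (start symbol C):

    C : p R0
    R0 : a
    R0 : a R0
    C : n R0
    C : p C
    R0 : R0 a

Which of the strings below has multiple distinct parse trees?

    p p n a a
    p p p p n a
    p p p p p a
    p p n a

p p n a a

p p n a a: 2 trees
p p p p n a: 1 tree
p p p p p a: 1 tree
p p n a: 1 tree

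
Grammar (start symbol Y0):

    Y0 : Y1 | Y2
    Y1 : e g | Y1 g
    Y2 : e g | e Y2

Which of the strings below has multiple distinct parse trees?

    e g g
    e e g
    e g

e g

e g g: 1 tree
e e g: 1 tree
e g: 2 trees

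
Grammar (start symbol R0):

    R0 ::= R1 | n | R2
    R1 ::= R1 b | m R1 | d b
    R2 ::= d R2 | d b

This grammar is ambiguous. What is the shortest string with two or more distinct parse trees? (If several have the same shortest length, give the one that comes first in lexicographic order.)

length 1: no string has ≥2 trees
length 2: d b has 2 parse trees

Two derivations of d b:
  R0 ⇒ R1 ⇒ d b
  R0 ⇒ R2 ⇒ d b

d b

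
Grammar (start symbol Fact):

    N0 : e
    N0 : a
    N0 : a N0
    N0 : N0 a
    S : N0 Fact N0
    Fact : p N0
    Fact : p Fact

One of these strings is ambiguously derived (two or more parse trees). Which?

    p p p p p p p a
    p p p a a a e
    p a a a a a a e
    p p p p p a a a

p p p p p a a a

p p p p p p p a: 1 tree
p p p a a a e: 1 tree
p a a a a a a e: 1 tree
p p p p p a a a: 4 trees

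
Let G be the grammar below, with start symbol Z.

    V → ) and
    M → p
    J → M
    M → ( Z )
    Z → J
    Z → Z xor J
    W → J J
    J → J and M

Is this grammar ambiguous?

(W, V are unreachable from Z, so their rules don't affect L(Z).) This is a standard precedence ladder (Z over J over M), with each level left-recursive on its own operator ('xor' at Z, 'and' at J). That structure is LR(1), hence unambiguous.

Unambiguous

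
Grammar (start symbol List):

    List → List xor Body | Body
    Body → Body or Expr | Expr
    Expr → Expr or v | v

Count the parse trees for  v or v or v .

4

Parse trees for v or v or v:
  [List [Body [Body [Expr v]] or [Expr [Expr v] or v]]]
  [List [Body [Body [Body [Expr v]] or [Expr v]] or [Expr v]]]
  [List [Body [Body [Expr [Expr v] or v]] or [Expr v]]]
  [List [Body [Expr [Expr [Expr v] or v] or v]]]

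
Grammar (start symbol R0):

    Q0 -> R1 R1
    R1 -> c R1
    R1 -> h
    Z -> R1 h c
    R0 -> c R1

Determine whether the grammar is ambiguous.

(Q0, Z are unreachable from R0, so their rules don't affect L(R0).) Each reachable nonterminal has at most one production per leading terminal, and all productions are right-linear; the derivation is determined token-by-token.

Unambiguous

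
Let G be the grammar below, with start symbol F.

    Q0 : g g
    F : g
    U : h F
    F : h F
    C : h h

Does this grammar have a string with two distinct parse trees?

Unambiguous

Only F is reachable from F; ignoring the rest: Each reachable nonterminal has at most one production per leading terminal, and all productions are right-linear; the derivation is determined token-by-token.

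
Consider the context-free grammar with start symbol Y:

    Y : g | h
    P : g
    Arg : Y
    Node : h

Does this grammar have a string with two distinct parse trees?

(P, Arg, Node are unreachable from Y, so their rules don't affect L(Y).) Each reachable nonterminal has at most one production per leading terminal, and all productions are right-linear; the derivation is determined token-by-token.

Unambiguous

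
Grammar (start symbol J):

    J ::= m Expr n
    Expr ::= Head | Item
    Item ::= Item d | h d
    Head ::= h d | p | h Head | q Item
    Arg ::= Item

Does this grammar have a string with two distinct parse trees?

Witness: m h d n

Derivation 1: J ⇒ m Expr n ⇒ m Head n ⇒ m h d n
Derivation 2: J ⇒ m Expr n ⇒ m Item n ⇒ m h d n

Two distinct leftmost derivations for the same string.

Ambiguous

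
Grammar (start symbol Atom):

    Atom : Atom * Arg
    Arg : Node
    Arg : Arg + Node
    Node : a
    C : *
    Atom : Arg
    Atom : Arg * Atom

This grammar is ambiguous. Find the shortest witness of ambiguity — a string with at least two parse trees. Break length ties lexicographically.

a * a

length 1: no string has ≥2 trees
length 3: a * a has 2 parse trees

Two derivations of a * a:
  Atom ⇒ Atom * Arg ⇒ Arg * Arg ⇒ Node * Arg ⇒ a * Arg ⇒ a * Node ⇒ a * a
  Atom ⇒ Arg * Atom ⇒ Node * Atom ⇒ a * Atom ⇒ a * Arg ⇒ a * Node ⇒ a * a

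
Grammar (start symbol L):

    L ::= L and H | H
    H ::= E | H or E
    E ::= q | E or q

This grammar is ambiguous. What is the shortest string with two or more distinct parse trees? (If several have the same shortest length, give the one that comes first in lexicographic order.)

q or q

length 1: no string has ≥2 trees
length 3: q or q has 2 parse trees

Two derivations of q or q:
  L ⇒ H ⇒ E ⇒ E or q ⇒ q or q
  L ⇒ H ⇒ H or E ⇒ E or E ⇒ q or E ⇒ q or q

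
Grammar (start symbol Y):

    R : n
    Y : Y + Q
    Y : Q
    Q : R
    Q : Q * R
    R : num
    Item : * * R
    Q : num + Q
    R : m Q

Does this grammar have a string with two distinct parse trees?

Witness: num + n

Derivation 1: Y ⇒ Y + Q ⇒ Q + Q ⇒ R + Q ⇒ num + Q ⇒ num + R ⇒ num + n
Derivation 2: Y ⇒ Q ⇒ num + Q ⇒ num + R ⇒ num + n

Two distinct leftmost derivations for the same string.

Ambiguous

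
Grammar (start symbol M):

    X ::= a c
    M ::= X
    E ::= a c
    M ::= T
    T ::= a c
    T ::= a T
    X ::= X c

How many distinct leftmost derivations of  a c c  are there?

Parse trees for a c c:
  [M [X [X a c] c]]

1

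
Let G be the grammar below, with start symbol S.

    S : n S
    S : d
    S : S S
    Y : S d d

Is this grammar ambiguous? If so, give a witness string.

Witness: d d d

Derivation 1: S ⇒ S S ⇒ d S ⇒ d S S ⇒ d d S ⇒ d d d
Derivation 2: S ⇒ S S ⇒ S S S ⇒ d S S ⇒ d d S ⇒ d d d

Two distinct leftmost derivations for the same string.

Ambiguous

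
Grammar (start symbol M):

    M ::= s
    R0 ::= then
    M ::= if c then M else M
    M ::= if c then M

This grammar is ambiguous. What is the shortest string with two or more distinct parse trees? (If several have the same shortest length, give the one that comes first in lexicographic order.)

length 1: no string has ≥2 trees
length 4: no string has ≥2 trees
length 6: no string has ≥2 trees
length 7: no string has ≥2 trees
length 9: if c then if c then s else s has 2 parse trees

Two derivations of if c then if c then s else s:
  M ⇒ if c then M else M ⇒ if c then if c then M else M ⇒ if c then if c then s else M ⇒ if c then if c then s else s
  M ⇒ if c then M ⇒ if c then if c then M else M ⇒ if c then if c then s else M ⇒ if c then if c then s else s

if c then if c then s else s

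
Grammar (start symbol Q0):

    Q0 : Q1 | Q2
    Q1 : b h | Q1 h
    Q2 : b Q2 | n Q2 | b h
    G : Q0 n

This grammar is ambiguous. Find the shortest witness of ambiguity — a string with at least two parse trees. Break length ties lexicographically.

length 2: b h has 2 parse trees

Two derivations of b h:
  Q0 ⇒ Q1 ⇒ b h
  Q0 ⇒ Q2 ⇒ b h

b h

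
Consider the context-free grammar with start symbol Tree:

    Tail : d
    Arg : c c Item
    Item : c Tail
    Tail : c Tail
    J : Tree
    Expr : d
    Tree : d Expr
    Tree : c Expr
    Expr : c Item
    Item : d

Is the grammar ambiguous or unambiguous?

(Arg, J are unreachable from Tree, so their rules don't affect L(Tree).) Restricted to the reachable nonterminals, every rule has the form A → t or A → t B, and no two rules for the same A share a first terminal. The grammar encodes a DFA — one run per string.

Unambiguous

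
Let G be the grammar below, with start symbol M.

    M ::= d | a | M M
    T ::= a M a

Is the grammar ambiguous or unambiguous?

Witness: a a a

Derivation 1: M ⇒ M M ⇒ a M ⇒ a M M ⇒ a a M ⇒ a a a
Derivation 2: M ⇒ M M ⇒ M M M ⇒ a M M ⇒ a a M ⇒ a a a

Two distinct leftmost derivations for the same string.

Ambiguous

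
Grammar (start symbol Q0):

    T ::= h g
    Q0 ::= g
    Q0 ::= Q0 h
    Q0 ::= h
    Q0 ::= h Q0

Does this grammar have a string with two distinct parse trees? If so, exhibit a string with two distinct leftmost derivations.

Ambiguous

Witness: h h

Derivation 1: Q0 ⇒ Q0 h ⇒ h h
Derivation 2: Q0 ⇒ h Q0 ⇒ h h

Two distinct leftmost derivations for the same string.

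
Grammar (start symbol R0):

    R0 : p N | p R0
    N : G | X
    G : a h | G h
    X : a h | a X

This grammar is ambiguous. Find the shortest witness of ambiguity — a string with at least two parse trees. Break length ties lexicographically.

length 3: p a h has 2 parse trees

Two derivations of p a h:
  R0 ⇒ p N ⇒ p G ⇒ p a h
  R0 ⇒ p N ⇒ p X ⇒ p a h

p a h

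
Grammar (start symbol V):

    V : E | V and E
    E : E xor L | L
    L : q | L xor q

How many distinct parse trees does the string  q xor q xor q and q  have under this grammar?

Parse trees for q xor q xor q and q:
  [V [V [E [E [L q]] xor [L [L q] xor q]]] and [E [L q]]]
  [V [V [E [E [E [L q]] xor [L q]] xor [L q]]] and [E [L q]]]
  [V [V [E [E [L [L q] xor q]] xor [L q]]] and [E [L q]]]
  [V [V [E [L [L [L q] xor q] xor q]]] and [E [L q]]]

4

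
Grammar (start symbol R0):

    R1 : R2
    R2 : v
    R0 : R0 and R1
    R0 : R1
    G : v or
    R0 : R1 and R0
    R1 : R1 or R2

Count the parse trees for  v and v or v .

2

Parse trees for v and v or v:
  [R0 [R0 [R1 [R2 v]]] and [R1 [R1 [R2 v]] or [R2 v]]]
  [R0 [R1 [R2 v]] and [R0 [R1 [R1 [R2 v]] or [R2 v]]]]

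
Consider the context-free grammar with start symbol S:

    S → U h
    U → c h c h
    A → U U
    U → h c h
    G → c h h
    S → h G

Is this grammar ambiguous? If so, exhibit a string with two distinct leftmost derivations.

Ambiguous

Witness: h c h h

Derivation 1: S ⇒ U h ⇒ h c h h
Derivation 2: S ⇒ h G ⇒ h c h h

Two distinct leftmost derivations for the same string.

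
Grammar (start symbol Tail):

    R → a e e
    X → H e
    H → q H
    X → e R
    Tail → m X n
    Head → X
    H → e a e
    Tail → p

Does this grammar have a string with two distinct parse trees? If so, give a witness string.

Ambiguous

Witness: m e a e e n

Derivation 1: Tail ⇒ m X n ⇒ m H e n ⇒ m e a e e n
Derivation 2: Tail ⇒ m X n ⇒ m e R n ⇒ m e a e e n

Two distinct leftmost derivations for the same string.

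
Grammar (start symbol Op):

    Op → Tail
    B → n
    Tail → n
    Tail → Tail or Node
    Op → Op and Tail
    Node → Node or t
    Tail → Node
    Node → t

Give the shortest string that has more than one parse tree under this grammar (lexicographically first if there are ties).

t or t

length 1: no string has ≥2 trees
length 3: t or t has 2 parse trees

Two derivations of t or t:
  Op ⇒ Tail ⇒ Tail or Node ⇒ Node or Node ⇒ t or Node ⇒ t or t
  Op ⇒ Tail ⇒ Node ⇒ Node or t ⇒ t or t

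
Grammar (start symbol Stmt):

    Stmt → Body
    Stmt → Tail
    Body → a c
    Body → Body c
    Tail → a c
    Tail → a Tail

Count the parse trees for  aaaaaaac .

1

Parse trees for aaaaaaac:
  [Stmt [Tail a [Tail a [Tail a [Tail a [Tail a [Tail a [Tail a c]]]]]]]]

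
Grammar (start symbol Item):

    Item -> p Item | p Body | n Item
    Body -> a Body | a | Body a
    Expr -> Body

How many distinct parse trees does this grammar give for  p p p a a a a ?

Parse trees for p p p a a a a:
  [Item p [Item p [Item p [Body a [Body a [Body a [Body a]]]]]]]
  [Item p [Item p [Item p [Body a [Body a [Body [Body a] a]]]]]]
  [Item p [Item p [Item p [Body a [Body [Body a [Body a]] a]]]]]
  [Item p [Item p [Item p [Body a [Body [Body [Body a] a] a]]]]]
  [Item p [Item p [Item p [Body [Body a [Body a [Body a]]] a]]]]
  [Item p [Item p [Item p [Body [Body a [Body [Body a] a]] a]]]]
  [Item p [Item p [Item p [Body [Body [Body a [Body a]] a] a]]]]
  [Item p [Item p [Item p [Body [Body [Body [Body a] a] a] a]]]]

8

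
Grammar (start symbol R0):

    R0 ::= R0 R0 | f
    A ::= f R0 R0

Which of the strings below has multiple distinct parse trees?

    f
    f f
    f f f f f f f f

f f f f f f f f

f: 1 tree
f f: 1 tree
f f f f f f f f: 429 trees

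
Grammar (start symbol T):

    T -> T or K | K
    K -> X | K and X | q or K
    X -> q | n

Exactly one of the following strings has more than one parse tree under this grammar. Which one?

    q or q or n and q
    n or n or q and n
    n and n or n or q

q or q or n and q

q or q or n and q: 7 trees
n or n or q and n: 1 tree
n and n or n or q: 1 tree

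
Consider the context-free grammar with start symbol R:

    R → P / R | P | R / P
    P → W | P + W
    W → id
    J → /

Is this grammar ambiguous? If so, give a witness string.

Witness: id / id

Derivation 1: R ⇒ P / R ⇒ W / R ⇒ id / R ⇒ id / P ⇒ id / W ⇒ id / id
Derivation 2: R ⇒ R / P ⇒ P / P ⇒ W / P ⇒ id / P ⇒ id / W ⇒ id / id

Two distinct leftmost derivations for the same string.

Ambiguous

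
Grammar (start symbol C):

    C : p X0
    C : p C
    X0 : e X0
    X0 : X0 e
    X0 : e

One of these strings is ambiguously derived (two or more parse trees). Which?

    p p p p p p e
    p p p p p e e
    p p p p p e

p p p p p e e

p p p p p p e: 1 tree
p p p p p e e: 2 trees
p p p p p e: 1 tree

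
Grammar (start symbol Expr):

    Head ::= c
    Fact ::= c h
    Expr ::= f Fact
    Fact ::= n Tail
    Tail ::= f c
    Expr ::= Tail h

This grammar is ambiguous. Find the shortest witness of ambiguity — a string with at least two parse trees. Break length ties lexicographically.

length 3: f c h has 2 parse trees

Two derivations of f c h:
  Expr ⇒ f Fact ⇒ f c h
  Expr ⇒ Tail h ⇒ f c h

f c h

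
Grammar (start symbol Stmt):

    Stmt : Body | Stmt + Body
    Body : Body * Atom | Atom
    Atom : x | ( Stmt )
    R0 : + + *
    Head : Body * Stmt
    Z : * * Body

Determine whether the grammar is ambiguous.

Unambiguous

(R0, Head, Z are unreachable from Stmt, so their rules don't affect L(Stmt).) The grammar is stratified — Stmt handles '+' (left-recursive), Body handles '*', Atom atoms. Each operator has a fixed associativity and precedence level, so every string has one parse.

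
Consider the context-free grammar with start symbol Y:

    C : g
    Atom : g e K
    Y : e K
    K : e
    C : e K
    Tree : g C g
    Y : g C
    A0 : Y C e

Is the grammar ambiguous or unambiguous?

Only Y, C, K are reachable from Y; ignoring the rest: Restricted to the reachable nonterminals, every rule has the form A → t or A → t B, and no two rules for the same A share a first terminal. The grammar encodes a DFA — one run per string.

Unambiguous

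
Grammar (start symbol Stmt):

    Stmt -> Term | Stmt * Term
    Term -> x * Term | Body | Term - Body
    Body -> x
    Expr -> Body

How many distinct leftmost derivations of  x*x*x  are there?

Parse trees for x*x*x:
  [Stmt [Term x * [Term x * [Term [Body x]]]]]
  [Stmt [Stmt [Term [Body x]]] * [Term x * [Term [Body x]]]]
  [Stmt [Stmt [Term x * [Term [Body x]]]] * [Term [Body x]]]
  [Stmt [Stmt [Stmt [Term [Body x]]] * [Term [Body x]]] * [Term [Body x]]]

4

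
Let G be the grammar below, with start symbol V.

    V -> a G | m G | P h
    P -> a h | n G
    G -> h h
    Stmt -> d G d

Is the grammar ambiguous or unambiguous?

Witness: a h h

Derivation 1: V ⇒ a G ⇒ a h h
Derivation 2: V ⇒ P h ⇒ a h h

Two distinct leftmost derivations for the same string.

Ambiguous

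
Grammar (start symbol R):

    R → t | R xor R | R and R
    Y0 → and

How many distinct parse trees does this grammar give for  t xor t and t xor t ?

Parse trees for t xor t and t xor t:
  [R [R t] xor [R [R [R t] and [R t]] xor [R t]]]
  [R [R t] xor [R [R t] and [R [R t] xor [R t]]]]
  [R [R [R t] xor [R [R t] and [R t]]] xor [R t]]
  [R [R [R [R t] xor [R t]] and [R t]] xor [R t]]
  [R [R [R t] xor [R t]] and [R [R t] xor [R t]]]

5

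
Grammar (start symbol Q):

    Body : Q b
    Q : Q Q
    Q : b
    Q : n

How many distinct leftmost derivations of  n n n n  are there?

5

Parse trees for n n n n:
  [Q [Q n] [Q [Q n] [Q [Q n] [Q n]]]]
  [Q [Q n] [Q [Q [Q n] [Q n]] [Q n]]]
  [Q [Q [Q n] [Q n]] [Q [Q n] [Q n]]]
  [Q [Q [Q n] [Q [Q n] [Q n]]] [Q n]]
  [Q [Q [Q [Q n] [Q n]] [Q n]] [Q n]]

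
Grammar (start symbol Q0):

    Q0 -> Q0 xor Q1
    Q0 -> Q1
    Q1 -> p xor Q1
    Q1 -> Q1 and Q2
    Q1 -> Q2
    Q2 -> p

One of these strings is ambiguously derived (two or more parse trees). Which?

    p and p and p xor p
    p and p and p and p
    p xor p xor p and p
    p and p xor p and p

p and p and p xor p: 1 tree
p and p and p and p: 1 tree
p xor p xor p and p: 7 trees
p and p xor p and p: 1 tree

p xor p xor p and p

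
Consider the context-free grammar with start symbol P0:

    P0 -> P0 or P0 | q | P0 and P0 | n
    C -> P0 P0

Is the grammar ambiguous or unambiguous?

Witness: n and n and n

Derivation 1: P0 ⇒ P0 and P0 ⇒ P0 and P0 and P0 ⇒ n and P0 and P0 ⇒ n and n and P0 ⇒ n and n and n
Derivation 2: P0 ⇒ P0 and P0 ⇒ n and P0 ⇒ n and P0 and P0 ⇒ n and n and P0 ⇒ n and n and n

Two distinct leftmost derivations for the same string.

Ambiguous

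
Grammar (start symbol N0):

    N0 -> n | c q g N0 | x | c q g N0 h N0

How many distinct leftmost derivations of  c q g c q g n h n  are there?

2

Parse trees for c q g c q g n h n:
  [N0 c q g [N0 c q g [N0 n] h [N0 n]]]
  [N0 c q g [N0 c q g [N0 n]] h [N0 n]]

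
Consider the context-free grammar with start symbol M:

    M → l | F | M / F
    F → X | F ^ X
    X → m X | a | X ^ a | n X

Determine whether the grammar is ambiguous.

Ambiguous

Witness: a ^ a

Derivation 1: M ⇒ F ⇒ X ⇒ X ^ a ⇒ a ^ a
Derivation 2: M ⇒ F ⇒ F ^ X ⇒ X ^ X ⇒ a ^ X ⇒ a ^ a

Two distinct leftmost derivations for the same string.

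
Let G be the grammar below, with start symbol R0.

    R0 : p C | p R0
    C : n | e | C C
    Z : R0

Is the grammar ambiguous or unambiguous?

Witness: p e e e

Derivation 1: R0 ⇒ p C ⇒ p C C ⇒ p e C ⇒ p e C C ⇒ p e e C ⇒ p e e e
Derivation 2: R0 ⇒ p C ⇒ p C C ⇒ p C C C ⇒ p e C C ⇒ p e e C ⇒ p e e e

Two distinct leftmost derivations for the same string.

Ambiguous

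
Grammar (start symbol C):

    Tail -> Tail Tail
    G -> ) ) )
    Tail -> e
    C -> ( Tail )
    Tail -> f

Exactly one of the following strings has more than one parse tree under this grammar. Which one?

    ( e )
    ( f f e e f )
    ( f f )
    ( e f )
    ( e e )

( f f e e f )

( e ): 1 tree
( f f e e f ): 14 trees
( f f ): 1 tree
( e f ): 1 tree
( e e ): 1 tree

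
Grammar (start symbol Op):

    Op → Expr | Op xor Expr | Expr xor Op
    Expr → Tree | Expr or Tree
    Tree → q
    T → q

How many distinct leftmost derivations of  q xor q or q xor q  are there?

4

Parse trees for q xor q or q xor q:
  [Op [Op [Op [Expr [Tree q]]] xor [Expr [Expr [Tree q]] or [Tree q]]] xor [Expr [Tree q]]]
  [Op [Op [Expr [Tree q]] xor [Op [Expr [Expr [Tree q]] or [Tree q]]]] xor [Expr [Tree q]]]
  [Op [Expr [Tree q]] xor [Op [Op [Expr [Expr [Tree q]] or [Tree q]]] xor [Expr [Tree q]]]]
  [Op [Expr [Tree q]] xor [Op [Expr [Expr [Tree q]] or [Tree q]] xor [Op [Expr [Tree q]]]]]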